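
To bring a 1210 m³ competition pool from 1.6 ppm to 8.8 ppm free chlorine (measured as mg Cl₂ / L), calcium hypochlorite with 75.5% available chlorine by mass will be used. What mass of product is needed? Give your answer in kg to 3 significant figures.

11.5 kg

Volume: 1210 m³ = 1,210,000 L.
Chlorine deficit: 8.8 − 1.6 = 7.2 ppm = 7.2 mg/L as Cl₂.
Cl₂ equivalent needed: 7.2 mg/L × 1,210,000 L = 8,712,000 mg = 8712 g.
Product at 75.5% available chlorine: 8712 / 0.755 = 11,540 g.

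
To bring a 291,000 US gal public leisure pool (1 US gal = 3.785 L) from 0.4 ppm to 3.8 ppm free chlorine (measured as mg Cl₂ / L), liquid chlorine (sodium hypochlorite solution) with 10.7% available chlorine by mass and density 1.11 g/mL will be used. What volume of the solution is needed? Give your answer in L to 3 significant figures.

31.5 L

Volume: 291,000 US gal × 3.785 L/gal = 1,101,435 L.
Chlorine deficit: 3.8 − 0.4 = 3.4 ppm = 3.4 mg/L as Cl₂.
Cl₂ equivalent needed: 3.4 mg/L × 1,101,435 L = 3,745,000 mg = 3745 g.
Product at 10.7% available chlorine: 3745 / 0.107 = 35,000 g.
Volume at density 1.11 g/mL: 35,000 g ÷ 1.11 g/mL = 31,530 mL.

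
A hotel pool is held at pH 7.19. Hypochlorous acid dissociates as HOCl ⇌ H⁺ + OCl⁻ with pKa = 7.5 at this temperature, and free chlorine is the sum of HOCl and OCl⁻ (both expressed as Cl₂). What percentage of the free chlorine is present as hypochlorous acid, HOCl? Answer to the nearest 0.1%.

[OCl⁻]/[HOCl] = 10^(pH − pKa) = 10^(7.19 − 7.5) = 10^-0.31 = 0.4898.
Fraction as HOCl = 1 / (1 + 0.4898) = 0.6712.

67.1%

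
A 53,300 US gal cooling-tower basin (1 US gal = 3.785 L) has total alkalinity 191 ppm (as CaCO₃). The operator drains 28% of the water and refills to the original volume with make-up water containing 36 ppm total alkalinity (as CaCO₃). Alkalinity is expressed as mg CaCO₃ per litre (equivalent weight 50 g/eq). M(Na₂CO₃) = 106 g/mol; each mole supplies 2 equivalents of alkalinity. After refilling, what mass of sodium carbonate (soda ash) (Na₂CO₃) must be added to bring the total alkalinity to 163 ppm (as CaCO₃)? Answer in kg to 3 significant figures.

3.29 kg

Volume: 53,300 US gal × 3.785 L/gal = 201,740 L.
After draining 28% and refilling: 191 × 0.72 + 36 × 0.28 = 147.6 ppm.
Deficit to target: 163 − 147.6 = 15.4 mg/L.
As CaCO₃: 15.4 mg/L × 201,740 L = 3107 g; ÷ 50 g/eq ÷ 2 = 31.07 mol Na₂CO₃.
Mass: 31.07 × 106 = 3293 g.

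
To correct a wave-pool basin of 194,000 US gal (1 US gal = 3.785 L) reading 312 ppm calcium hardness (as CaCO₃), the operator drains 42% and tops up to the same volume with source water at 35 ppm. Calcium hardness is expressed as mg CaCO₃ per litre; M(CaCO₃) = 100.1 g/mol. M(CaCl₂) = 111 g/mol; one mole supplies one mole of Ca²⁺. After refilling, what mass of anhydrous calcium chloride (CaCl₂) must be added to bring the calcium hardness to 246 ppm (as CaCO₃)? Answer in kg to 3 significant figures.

Volume: 194,000 US gal × 3.785 L/gal = 734,290 L.
After draining 42% and refilling: 312 × 0.58 + 35 × 0.42 = 195.66 ppm.
Deficit to target: 246 − 195.66 = 50.34 mg/L.
As CaCO₃: 50.34 mg/L × 734,290 L = 36,960 g; ÷ 100.1 = 369.3 mol Ca²⁺.
Mass: 369.3 × 111 = 40,990 g.

41.0 kg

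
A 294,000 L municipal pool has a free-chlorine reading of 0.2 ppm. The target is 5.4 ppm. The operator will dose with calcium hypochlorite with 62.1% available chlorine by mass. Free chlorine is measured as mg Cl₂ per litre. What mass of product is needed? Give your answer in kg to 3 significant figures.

Chlorine deficit: 5.4 − 0.2 = 5.2 ppm = 5.2 mg/L as Cl₂.
Cl₂ equivalent needed: 5.2 mg/L × 294,000 L = 1,529,000 mg = 1529 g.
Product at 62.1% available chlorine: 1529 / 0.621 = 2462 g.

2.46 kg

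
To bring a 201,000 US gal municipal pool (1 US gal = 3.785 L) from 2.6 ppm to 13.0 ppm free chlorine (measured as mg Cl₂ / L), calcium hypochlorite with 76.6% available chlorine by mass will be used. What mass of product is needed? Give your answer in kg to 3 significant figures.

Volume: 201,000 US gal × 3.785 L/gal = 760,785 L.
Chlorine deficit: 13.0 − 2.6 = 10.4 ppm = 10.4 mg/L as Cl₂.
Cl₂ equivalent needed: 10.4 mg/L × 760,785 L = 7,912,000 mg = 7912 g.
Product at 76.6% available chlorine: 7912 / 0.766 = 10,330 g.

10.3 kg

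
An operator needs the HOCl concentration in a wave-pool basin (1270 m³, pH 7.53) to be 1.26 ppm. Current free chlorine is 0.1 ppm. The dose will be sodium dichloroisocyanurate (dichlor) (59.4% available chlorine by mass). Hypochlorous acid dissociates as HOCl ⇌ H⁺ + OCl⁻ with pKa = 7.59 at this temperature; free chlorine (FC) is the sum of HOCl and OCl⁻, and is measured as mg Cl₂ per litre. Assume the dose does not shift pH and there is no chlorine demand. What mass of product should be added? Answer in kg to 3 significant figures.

Volume: 1270 m³ = 1,270,000 L.
[OCl⁻]/[HOCl] = 10^(pH − pKa) = 10^(7.53 − 7.59) = 0.871; fraction as HOCl = 1/(1 + 0.871) = 0.5345.
Free chlorine required for 1.26 ppm HOCl: 1.26 / 0.5345 = 2.357 ppm.
FC to add: 2.357 − 0.1 = 2.257 mg/L as Cl₂.
Cl₂ equivalent: 2.257 mg/L × 1,270,000 L = 2867 g.
Product at 59.4% available Cl: 2867 / 0.594 = 4826 g.

4.83 kg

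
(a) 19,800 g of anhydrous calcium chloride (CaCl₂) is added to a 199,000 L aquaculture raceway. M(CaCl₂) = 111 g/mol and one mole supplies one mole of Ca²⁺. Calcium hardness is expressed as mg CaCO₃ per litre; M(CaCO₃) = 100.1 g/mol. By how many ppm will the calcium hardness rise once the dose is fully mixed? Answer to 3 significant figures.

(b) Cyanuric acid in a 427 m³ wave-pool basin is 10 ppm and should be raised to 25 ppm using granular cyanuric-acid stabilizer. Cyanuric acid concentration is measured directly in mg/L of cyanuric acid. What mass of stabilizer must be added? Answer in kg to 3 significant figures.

(a) Moles of Ca²⁺: 19,800 g ÷ 111 g/mol = 178.4 mol.
(a) As CaCO₃: 178.4 mol × 100.1 g/mol = 17,860 g.
(a) Rise: 17,860 g / 199,000 L × 1000 = 89.73 mg/L.

(b) Volume: 427 m³ = 427,000 L.
(b) CYA to add: (25 − 10) = 15 mg/L × 427,000 L = 6405 g cyanuric acid.

(a) 89.7 ppm; (b) 6.41 kg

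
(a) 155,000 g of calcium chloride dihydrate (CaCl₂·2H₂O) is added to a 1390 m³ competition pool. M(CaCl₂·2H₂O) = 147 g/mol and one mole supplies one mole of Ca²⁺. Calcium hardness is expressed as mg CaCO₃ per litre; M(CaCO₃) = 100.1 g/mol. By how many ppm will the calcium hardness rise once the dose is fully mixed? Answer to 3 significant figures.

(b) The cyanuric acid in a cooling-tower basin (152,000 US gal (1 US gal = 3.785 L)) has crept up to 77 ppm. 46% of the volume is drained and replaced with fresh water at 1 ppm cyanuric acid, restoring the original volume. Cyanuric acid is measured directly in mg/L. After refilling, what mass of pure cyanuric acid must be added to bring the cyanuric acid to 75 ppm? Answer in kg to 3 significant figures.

(a) 75.9 ppm; (b) 19.0 kg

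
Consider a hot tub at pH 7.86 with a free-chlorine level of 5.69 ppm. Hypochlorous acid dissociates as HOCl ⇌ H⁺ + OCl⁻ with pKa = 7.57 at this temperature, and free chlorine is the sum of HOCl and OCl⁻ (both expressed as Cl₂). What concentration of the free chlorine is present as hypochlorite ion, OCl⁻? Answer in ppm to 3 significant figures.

[OCl⁻]/[HOCl] = 10^(pH − pKa) = 10^(7.86 − 7.57) = 10^0.29 = 1.95.
Fraction as HOCl = 1 / (1 + 1.95) = 0.339.
OCl⁻ = (1 − 0.339) × 5.69 ppm = 3.761 ppm.

3.76 ppm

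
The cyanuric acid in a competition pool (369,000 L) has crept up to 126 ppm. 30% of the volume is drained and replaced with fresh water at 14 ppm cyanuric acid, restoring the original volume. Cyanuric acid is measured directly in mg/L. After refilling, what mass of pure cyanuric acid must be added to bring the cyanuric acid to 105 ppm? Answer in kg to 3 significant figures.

After draining 30% and refilling: 126 × 0.70 + 14 × 0.30 = 92.4 ppm.
Deficit to target: 105 − 92.4 = 12.6 mg/L.
Mass: 12.6 mg/L × 369,000 L = 4649 g cyanuric acid.

4.65 kg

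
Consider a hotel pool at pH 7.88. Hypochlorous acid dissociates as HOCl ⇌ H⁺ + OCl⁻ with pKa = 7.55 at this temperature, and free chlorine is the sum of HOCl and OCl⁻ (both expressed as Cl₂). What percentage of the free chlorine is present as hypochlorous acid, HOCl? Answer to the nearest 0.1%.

[OCl⁻]/[HOCl] = 10^(pH − pKa) = 10^(7.88 − 7.55) = 10^0.33 = 2.138.
Fraction as HOCl = 1 / (1 + 2.138) = 0.3187.

31.9%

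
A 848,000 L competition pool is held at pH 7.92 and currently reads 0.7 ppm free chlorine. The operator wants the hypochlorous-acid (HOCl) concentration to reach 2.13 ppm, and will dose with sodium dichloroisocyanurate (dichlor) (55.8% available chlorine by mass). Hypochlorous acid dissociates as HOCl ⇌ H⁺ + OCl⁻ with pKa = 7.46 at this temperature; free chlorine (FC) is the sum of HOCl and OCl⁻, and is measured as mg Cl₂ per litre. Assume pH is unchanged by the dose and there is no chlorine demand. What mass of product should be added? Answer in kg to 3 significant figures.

11.5 kg

[OCl⁻]/[HOCl] = 10^(pH − pKa) = 10^(7.92 − 7.46) = 2.884; fraction as HOCl = 1/(1 + 2.884) = 0.2575.
Free chlorine required for 2.13 ppm HOCl: 2.13 / 0.2575 = 8.273 ppm.
FC to add: 8.273 − 0.7 = 7.573 mg/L as Cl₂.
Cl₂ equivalent: 7.573 mg/L × 848,000 L = 6422 g.
Product at 55.8% available Cl: 6422 / 0.558 = 11,510 g.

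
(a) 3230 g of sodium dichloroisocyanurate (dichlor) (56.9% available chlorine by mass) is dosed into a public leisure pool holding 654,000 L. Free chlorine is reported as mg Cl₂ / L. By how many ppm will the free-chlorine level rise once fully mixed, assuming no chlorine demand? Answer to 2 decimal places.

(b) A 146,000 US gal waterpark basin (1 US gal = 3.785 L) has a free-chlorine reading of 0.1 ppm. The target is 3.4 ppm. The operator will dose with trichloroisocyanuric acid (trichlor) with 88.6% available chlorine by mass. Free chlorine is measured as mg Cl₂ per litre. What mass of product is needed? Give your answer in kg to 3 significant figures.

(a) 2.81 ppm; (b) 2.06 kg

(a) Available chlorine delivered: 3230 g × 0.569 = 1838 g as Cl₂.
(a) Concentration rise: 1838 g / 654,000 L = 2.81 mg/L = 2.81 ppm.

(b) Volume: 146,000 US gal × 3.785 L/gal = 552,610 L.
(b) Chlorine deficit: 3.4 − 0.1 = 3.3 ppm = 3.3 mg/L as Cl₂.
(b) Cl₂ equivalent needed: 3.3 mg/L × 552,610 L = 1,824,000 mg = 1824 g.
(b) Product at 88.6% available chlorine: 1824 / 0.886 = 2058 g.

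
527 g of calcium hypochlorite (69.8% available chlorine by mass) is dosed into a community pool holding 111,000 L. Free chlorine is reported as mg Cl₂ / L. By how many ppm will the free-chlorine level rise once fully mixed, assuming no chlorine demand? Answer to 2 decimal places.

3.31 ppm

Available chlorine delivered: 527 g × 0.698 = 367.8 g as Cl₂.
Concentration rise: 367.8 g / 111,000 L = 3.314 mg/L = 3.31 ppm.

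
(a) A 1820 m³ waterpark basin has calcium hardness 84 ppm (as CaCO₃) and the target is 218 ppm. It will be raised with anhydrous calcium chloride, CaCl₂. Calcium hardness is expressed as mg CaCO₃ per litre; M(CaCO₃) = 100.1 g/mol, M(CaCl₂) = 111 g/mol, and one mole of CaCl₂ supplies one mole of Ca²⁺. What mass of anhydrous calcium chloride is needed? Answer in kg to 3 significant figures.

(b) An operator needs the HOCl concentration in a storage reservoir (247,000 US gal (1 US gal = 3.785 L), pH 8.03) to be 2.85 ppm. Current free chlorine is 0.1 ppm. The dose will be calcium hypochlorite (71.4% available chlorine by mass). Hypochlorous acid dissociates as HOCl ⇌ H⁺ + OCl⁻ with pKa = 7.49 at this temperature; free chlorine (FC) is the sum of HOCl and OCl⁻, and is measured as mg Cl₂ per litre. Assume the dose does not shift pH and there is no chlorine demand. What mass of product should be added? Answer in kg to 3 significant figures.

(a) Volume: 1820 m³ = 1,820,000 L.
(a) Hardness to add: (218 − 84) = 134 mg/L as CaCO₃ × 1,820,000 L = 243,900 g as CaCO₃.
(a) Moles of Ca²⁺ (1 mol Ca²⁺ ≡ 1 mol CaCO₃): 243,900 / 100.1 g/mol = 2436 mol.
(a) Mass of CaCl₂: 2436 × 111 = 270,400 g.

(b) Volume: 247,000 US gal × 3.785 L/gal = 934,895 L.
(b) [OCl⁻]/[HOCl] = 10^(pH − pKa) = 10^(8.03 − 7.49) = 3.467; fraction as HOCl = 1/(1 + 3.467) = 0.2238.
(b) Free chlorine required for 2.85 ppm HOCl: 2.85 / 0.2238 = 12.73 ppm.
(b) FC to add: 12.73 − 0.1 = 12.63 mg/L as Cl₂.
(b) Cl₂ equivalent: 12.63 mg/L × 934,895 L = 11,810 g.
(b) Product at 71.4% available Cl: 11,810 / 0.714 = 16,540 g.

(a) 270 kg; (b) 16.5 kg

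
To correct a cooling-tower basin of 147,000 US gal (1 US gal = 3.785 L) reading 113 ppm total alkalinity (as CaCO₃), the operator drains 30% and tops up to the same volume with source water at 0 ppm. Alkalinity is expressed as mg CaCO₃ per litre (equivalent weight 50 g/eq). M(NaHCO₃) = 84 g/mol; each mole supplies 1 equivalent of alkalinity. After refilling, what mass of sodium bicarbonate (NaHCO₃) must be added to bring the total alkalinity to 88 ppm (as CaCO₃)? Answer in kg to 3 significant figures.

8.32 kg

Volume: 147,000 US gal × 3.785 L/gal = 556,395 L.
After draining 30% and refilling: 113 × 0.70 + 0 × 0.30 = 79.1 ppm.
Deficit to target: 88 − 79.1 = 8.9 mg/L.
As CaCO₃: 8.9 mg/L × 556,395 L = 4952 g; ÷ 50 g/eq ÷ 1 = 99.04 mol NaHCO₃.
Mass: 99.04 × 84 = 8319 g.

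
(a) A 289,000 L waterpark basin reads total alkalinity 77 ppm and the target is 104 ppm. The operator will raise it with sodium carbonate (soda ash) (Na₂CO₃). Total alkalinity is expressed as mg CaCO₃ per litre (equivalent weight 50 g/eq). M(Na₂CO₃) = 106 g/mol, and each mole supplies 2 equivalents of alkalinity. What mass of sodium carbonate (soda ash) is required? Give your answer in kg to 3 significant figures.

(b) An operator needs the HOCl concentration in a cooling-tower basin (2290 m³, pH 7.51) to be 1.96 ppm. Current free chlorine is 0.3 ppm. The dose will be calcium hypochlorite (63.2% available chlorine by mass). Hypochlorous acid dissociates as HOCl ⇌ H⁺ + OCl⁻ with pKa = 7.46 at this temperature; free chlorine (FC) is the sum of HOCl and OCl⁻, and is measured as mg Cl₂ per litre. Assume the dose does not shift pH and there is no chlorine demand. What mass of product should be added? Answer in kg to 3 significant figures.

(a) 8.27 kg; (b) 14.0 kg

(a) Alkalinity to add: (104 − 77) = 27 mg/L as CaCO₃ × 289,000 L = 7803 g as CaCO₃.
(a) Equivalents: 7803 g ÷ 50 g/eq = 156.1 eq.
(a) Each mole of Na₂CO₃ supplies 2 eq, so 156.1 / 2 = 78.03 mol.
(a) Mass: 78.03 mol × 106 g/mol = 8271 g.

(b) Volume: 2290 m³ = 2,290,000 L.
(b) [OCl⁻]/[HOCl] = 10^(pH − pKa) = 10^(7.51 − 7.46) = 1.122; fraction as HOCl = 1/(1 + 1.122) = 0.4712.
(b) Free chlorine required for 1.96 ppm HOCl: 1.96 / 0.4712 = 4.159 ppm.
(b) FC to add: 4.159 − 0.3 = 3.859 mg/L as Cl₂.
(b) Cl₂ equivalent: 3.859 mg/L × 2,290,000 L = 8837 g.
(b) Product at 63.2% available Cl: 8837 / 0.632 = 13,980 g.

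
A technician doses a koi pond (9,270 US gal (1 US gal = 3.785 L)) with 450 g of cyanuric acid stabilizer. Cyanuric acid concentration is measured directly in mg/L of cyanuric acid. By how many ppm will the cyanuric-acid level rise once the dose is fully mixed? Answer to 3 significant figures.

12.8 ppm

Volume: 9,270 US gal × 3.785 L/gal = 35,087 L.
Rise: 450 g / 35,087 L × 1000 = 12.83 mg/L.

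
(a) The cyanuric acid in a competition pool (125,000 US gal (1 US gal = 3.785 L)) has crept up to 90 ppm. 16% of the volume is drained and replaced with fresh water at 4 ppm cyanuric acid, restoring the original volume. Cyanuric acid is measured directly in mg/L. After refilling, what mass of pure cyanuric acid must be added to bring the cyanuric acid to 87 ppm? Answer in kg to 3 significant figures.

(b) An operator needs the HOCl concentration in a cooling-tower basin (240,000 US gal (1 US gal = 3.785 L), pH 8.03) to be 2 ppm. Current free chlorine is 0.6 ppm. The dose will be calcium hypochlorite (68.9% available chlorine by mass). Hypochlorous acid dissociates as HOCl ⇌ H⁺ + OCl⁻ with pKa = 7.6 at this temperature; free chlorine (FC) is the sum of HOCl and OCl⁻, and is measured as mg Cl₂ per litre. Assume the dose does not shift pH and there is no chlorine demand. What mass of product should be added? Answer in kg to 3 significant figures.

(a) Volume: 125,000 US gal × 3.785 L/gal = 473,125 L.
(a) After draining 16% and refilling: 90 × 0.84 + 4 × 0.16 = 76.24 ppm.
(a) Deficit to target: 87 − 76.24 = 10.76 mg/L.
(a) Mass: 10.76 mg/L × 473,125 L = 5091 g cyanuric acid.

(b) Volume: 240,000 US gal × 3.785 L/gal = 908,400 L.
(b) [OCl⁻]/[HOCl] = 10^(pH − pKa) = 10^(8.03 − 7.6) = 2.692; fraction as HOCl = 1/(1 + 2.692) = 0.2709.
(b) Free chlorine required for 2 ppm HOCl: 2 / 0.2709 = 7.383 ppm.
(b) FC to add: 7.383 − 0.6 = 6.783 mg/L as Cl₂.
(b) Cl₂ equivalent: 6.783 mg/L × 908,400 L = 6162 g.
(b) Product at 68.9% available Cl: 6162 / 0.689 = 8943 g.

(a) 5.09 kg; (b) 8.94 kg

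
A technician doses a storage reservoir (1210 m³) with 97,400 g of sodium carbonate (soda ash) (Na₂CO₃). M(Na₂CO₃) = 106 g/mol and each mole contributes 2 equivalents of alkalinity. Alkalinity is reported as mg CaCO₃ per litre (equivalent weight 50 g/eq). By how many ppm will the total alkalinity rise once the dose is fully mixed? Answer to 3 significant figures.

75.9 ppm

Volume: 1210 m³ = 1,210,000 L.
Moles of Na₂CO₃: 97,400 g ÷ 106 g/mol = 918.9 mol → 1838 eq of alkalinity.
As CaCO₃: 1838 eq × 50 g/eq = 91,890 g.
Rise: 91,890 g / 1,210,000 L × 1000 = 75.94 mg/L.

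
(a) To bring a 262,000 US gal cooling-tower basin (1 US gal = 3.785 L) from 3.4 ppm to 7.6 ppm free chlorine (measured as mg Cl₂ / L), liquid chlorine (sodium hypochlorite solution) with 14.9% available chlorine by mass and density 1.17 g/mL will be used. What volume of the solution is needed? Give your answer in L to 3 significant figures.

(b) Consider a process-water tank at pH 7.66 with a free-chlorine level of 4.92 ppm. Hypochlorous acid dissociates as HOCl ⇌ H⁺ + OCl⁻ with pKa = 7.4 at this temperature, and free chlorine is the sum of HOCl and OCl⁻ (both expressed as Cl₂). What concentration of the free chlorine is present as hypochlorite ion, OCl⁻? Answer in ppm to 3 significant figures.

(a) Volume: 262,000 US gal × 3.785 L/gal = 991,670 L.
(a) Chlorine deficit: 7.6 − 3.4 = 4.2 ppm = 4.2 mg/L as Cl₂.
(a) Cl₂ equivalent needed: 4.2 mg/L × 991,670 L = 4,165,000 mg = 4165 g.
(a) Product at 14.9% available chlorine: 4165 / 0.149 = 27,950 g.
(a) Volume at density 1.17 g/mL: 27,950 g ÷ 1.17 g/mL = 23,890 mL.

(b) [OCl⁻]/[HOCl] = 10^(pH − pKa) = 10^(7.66 − 7.4) = 10^0.26 = 1.82.
(b) Fraction as HOCl = 1 / (1 + 1.82) = 0.3546.
(b) OCl⁻ = (1 − 0.3546) × 4.92 ppm = 3.175 ppm.

(a) 23.9 L; (b) 3.18 ppm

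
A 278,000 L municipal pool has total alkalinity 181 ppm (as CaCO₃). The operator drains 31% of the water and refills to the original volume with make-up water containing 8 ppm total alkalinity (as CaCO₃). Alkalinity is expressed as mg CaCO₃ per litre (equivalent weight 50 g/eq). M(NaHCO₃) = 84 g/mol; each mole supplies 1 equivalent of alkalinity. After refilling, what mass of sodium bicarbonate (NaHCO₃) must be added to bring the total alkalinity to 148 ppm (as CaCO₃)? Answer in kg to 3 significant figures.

9.64 kg

After draining 31% and refilling: 181 × 0.69 + 8 × 0.31 = 127.37 ppm.
Deficit to target: 148 − 127.37 = 20.63 mg/L.
As CaCO₃: 20.63 mg/L × 278,000 L = 5735 g; ÷ 50 g/eq ÷ 1 = 114.7 mol NaHCO₃.
Mass: 114.7 × 84 = 9635 g.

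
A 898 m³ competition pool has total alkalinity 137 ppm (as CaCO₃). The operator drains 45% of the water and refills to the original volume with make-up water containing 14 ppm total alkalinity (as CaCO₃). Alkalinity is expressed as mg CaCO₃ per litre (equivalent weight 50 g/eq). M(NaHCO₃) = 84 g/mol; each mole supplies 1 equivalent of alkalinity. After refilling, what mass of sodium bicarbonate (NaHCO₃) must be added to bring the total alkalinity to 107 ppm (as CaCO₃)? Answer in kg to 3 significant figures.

Volume: 898 m³ = 898,000 L.
After draining 45% and refilling: 137 × 0.55 + 14 × 0.45 = 81.65 ppm.
Deficit to target: 107 − 81.65 = 25.35 mg/L.
As CaCO₃: 25.35 mg/L × 898,000 L = 22,760 g; ÷ 50 g/eq ÷ 1 = 455.3 mol NaHCO₃.
Mass: 455.3 × 84 = 38,240 g.

38.2 kg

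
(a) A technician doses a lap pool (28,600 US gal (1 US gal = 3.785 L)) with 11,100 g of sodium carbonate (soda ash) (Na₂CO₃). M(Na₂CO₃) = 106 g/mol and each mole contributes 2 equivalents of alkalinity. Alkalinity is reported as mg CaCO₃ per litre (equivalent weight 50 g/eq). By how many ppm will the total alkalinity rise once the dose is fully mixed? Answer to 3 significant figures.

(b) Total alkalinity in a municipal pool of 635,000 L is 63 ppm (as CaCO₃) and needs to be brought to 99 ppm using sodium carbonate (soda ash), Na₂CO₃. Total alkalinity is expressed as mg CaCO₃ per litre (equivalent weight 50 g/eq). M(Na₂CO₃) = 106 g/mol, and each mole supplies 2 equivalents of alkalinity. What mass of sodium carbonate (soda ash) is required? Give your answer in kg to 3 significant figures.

(a) 96.7 ppm; (b) 24.2 kg

(a) Volume: 28,600 US gal × 3.785 L/gal = 108,251 L.
(a) Moles of Na₂CO₃: 11,100 g ÷ 106 g/mol = 104.7 mol → 209.4 eq of alkalinity.
(a) As CaCO₃: 209.4 eq × 50 g/eq = 10,470 g.
(a) Rise: 10,470 g / 108,251 L × 1000 = 96.74 mg/L.

(b) Alkalinity to add: (99 − 63) = 36 mg/L as CaCO₃ × 635,000 L = 22,860 g as CaCO₃.
(b) Equivalents: 22,860 g ÷ 50 g/eq = 457.2 eq.
(b) Each mole of Na₂CO₃ supplies 2 eq, so 457.2 / 2 = 228.6 mol.
(b) Mass: 228.6 mol × 106 g/mol = 24,230 g.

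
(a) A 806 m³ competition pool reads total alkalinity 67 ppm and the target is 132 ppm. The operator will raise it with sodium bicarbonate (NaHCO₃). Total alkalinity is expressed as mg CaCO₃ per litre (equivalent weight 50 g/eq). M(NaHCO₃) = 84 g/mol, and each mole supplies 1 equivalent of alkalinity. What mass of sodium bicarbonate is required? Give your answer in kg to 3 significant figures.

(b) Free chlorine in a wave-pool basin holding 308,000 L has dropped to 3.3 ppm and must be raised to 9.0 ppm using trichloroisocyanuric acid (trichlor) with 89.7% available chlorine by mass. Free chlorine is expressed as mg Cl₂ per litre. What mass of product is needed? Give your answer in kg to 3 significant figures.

(a) Volume: 806 m³ = 806,000 L.
(a) Alkalinity to add: (132 − 67) = 65 mg/L as CaCO₃ × 806,000 L = 52,390 g as CaCO₃.
(a) Equivalents: 52,390 g ÷ 50 g/eq = 1048 eq.
(a) NaHCO₃ supplies 1 eq per mole → 1048 mol.
(a) Mass: 1048 mol × 84 g/mol = 88,020 g.

(b) Chlorine deficit: 9.0 − 3.3 = 5.7 ppm = 5.7 mg/L as Cl₂.
(b) Cl₂ equivalent needed: 5.7 mg/L × 308,000 L = 1,756,000 mg = 1756 g.
(b) Product at 89.7% available chlorine: 1756 / 0.897 = 1957 g.

(a) 88.0 kg; (b) 1.96 kg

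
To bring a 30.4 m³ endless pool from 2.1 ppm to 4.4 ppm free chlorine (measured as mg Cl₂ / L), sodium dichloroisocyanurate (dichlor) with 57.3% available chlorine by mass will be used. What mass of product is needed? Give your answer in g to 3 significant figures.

122 g

Volume: 30.4 m³ = 30,400 L.
Chlorine deficit: 4.4 − 2.1 = 2.3 ppm = 2.3 mg/L as Cl₂.
Cl₂ equivalent needed: 2.3 mg/L × 30,400 L = 69,920 mg = 69.92 g.
Product at 57.3% available chlorine: 69.92 / 0.573 = 122 g.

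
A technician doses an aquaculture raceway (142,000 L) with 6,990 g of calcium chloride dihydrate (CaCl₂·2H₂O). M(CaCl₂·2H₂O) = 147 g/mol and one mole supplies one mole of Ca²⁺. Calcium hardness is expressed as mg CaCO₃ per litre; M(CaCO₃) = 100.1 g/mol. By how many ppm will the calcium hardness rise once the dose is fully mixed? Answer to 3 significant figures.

33.5 ppm

Moles of Ca²⁺: 6,990 g ÷ 147 g/mol = 47.55 mol.
As CaCO₃: 47.55 mol × 100.1 g/mol = 4760 g.
Rise: 4760 g / 142,000 L × 1000 = 33.52 mg/L.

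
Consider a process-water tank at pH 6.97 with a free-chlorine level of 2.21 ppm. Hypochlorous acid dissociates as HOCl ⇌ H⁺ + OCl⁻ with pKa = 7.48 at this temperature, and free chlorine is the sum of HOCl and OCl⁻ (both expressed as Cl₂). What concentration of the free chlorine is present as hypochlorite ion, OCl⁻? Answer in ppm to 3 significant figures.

[OCl⁻]/[HOCl] = 10^(pH − pKa) = 10^(6.97 − 7.48) = 10^-0.51 = 0.309.
Fraction as HOCl = 1 / (1 + 0.309) = 0.7639.
OCl⁻ = (1 − 0.7639) × 2.21 ppm = 0.5217 ppm.

0.522 ppm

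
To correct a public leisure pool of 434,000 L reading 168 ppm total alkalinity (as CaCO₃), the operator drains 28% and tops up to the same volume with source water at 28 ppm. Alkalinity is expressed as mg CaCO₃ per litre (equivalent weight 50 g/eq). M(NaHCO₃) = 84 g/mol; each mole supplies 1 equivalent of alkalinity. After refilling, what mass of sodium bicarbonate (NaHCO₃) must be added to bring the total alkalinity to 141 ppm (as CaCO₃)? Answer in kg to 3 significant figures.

8.90 kg

After draining 28% and refilling: 168 × 0.72 + 28 × 0.28 = 128.8 ppm.
Deficit to target: 141 − 128.8 = 12.2 mg/L.
As CaCO₃: 12.2 mg/L × 434,000 L = 5295 g; ÷ 50 g/eq ÷ 1 = 105.9 mol NaHCO₃.
Mass: 105.9 × 84 = 8895 g.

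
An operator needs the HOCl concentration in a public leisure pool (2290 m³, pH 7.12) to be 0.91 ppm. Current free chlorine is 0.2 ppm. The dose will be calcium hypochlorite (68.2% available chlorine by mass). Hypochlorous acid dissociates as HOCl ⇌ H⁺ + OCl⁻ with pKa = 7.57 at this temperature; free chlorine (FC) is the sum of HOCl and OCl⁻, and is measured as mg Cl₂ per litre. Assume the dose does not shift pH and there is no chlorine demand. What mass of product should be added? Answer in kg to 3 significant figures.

Volume: 2290 m³ = 2,290,000 L.
[OCl⁻]/[HOCl] = 10^(pH − pKa) = 10^(7.12 − 7.57) = 0.3548; fraction as HOCl = 1/(1 + 0.3548) = 0.7381.
Free chlorine required for 0.91 ppm HOCl: 0.91 / 0.7381 = 1.233 ppm.
FC to add: 1.233 − 0.2 = 1.033 mg/L as Cl₂.
Cl₂ equivalent: 1.033 mg/L × 2,290,000 L = 2365 g.
Product at 68.2% available Cl: 2365 / 0.682 = 3468 g.

3.47 kg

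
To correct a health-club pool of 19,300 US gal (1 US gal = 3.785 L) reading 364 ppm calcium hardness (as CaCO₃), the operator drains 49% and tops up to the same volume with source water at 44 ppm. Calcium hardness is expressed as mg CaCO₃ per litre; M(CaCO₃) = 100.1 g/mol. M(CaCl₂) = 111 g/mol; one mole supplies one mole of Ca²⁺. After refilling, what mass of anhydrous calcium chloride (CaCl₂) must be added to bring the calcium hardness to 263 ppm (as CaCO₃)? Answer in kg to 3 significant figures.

Volume: 19,300 US gal × 3.785 L/gal = 73,050 L.
After draining 49% and refilling: 364 × 0.51 + 44 × 0.49 = 207.2 ppm.
Deficit to target: 263 − 207.2 = 55.8 mg/L.
As CaCO₃: 55.8 mg/L × 73,050 L = 4076 g; ÷ 100.1 = 40.72 mol Ca²⁺.
Mass: 40.72 × 111 = 4520 g.

4.52 kg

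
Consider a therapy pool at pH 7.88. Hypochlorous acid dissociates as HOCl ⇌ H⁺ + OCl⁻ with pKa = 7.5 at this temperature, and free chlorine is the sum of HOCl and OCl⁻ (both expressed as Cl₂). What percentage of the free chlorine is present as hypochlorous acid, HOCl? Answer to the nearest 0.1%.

29.4%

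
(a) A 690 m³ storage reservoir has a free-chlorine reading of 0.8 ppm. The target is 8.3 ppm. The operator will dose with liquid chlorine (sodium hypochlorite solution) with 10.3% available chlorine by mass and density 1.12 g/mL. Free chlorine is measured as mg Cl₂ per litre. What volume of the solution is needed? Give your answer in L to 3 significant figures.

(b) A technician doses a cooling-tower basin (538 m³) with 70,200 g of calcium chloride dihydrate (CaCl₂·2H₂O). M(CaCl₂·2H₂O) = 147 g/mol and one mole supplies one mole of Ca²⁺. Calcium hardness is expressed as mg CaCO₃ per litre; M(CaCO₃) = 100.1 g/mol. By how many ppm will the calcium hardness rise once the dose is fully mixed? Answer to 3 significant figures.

(a) Volume: 690 m³ = 690,000 L.
(a) Chlorine deficit: 8.3 − 0.8 = 7.5 ppm = 7.5 mg/L as Cl₂.
(a) Cl₂ equivalent needed: 7.5 mg/L × 690,000 L = 5,175,000 mg = 5175 g.
(a) Product at 10.3% available chlorine: 5175 / 0.103 = 50,240 g.
(a) Volume at density 1.12 g/mL: 50,240 g ÷ 1.12 g/mL = 44,860 mL.

(b) Volume: 538 m³ = 538,000 L.
(b) Moles of Ca²⁺: 70,200 g ÷ 147 g/mol = 477.6 mol.
(b) As CaCO₃: 477.6 mol × 100.1 g/mol = 47,800 g.
(b) Rise: 47,800 g / 538,000 L × 1000 = 88.85 mg/L.

(a) 44.9 L; (b) 88.9 ppm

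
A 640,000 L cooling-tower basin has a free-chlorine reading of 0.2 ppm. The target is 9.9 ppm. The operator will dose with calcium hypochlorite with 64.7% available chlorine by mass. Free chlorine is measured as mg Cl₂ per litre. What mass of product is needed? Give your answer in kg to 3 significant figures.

9.60 kg

Chlorine deficit: 9.9 − 0.2 = 9.7 ppm = 9.7 mg/L as Cl₂.
Cl₂ equivalent needed: 9.7 mg/L × 640,000 L = 6,208,000 mg = 6208 g.
Product at 64.7% available chlorine: 6208 / 0.647 = 9595 g.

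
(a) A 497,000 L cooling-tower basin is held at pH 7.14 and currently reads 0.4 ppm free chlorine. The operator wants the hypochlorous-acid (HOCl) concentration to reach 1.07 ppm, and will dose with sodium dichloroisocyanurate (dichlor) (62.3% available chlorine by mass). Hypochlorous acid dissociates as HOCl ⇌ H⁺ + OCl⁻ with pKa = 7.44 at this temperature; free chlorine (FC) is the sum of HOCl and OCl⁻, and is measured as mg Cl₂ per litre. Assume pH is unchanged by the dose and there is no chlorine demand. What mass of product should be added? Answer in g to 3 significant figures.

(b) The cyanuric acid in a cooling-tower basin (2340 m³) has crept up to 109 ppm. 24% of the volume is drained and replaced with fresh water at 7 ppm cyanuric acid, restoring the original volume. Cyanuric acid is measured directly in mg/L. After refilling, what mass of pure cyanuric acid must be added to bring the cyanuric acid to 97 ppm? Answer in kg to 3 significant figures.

(a) [OCl⁻]/[HOCl] = 10^(pH − pKa) = 10^(7.14 − 7.44) = 0.5012; fraction as HOCl = 1/(1 + 0.5012) = 0.6661.
(a) Free chlorine required for 1.07 ppm HOCl: 1.07 / 0.6661 = 1.606 ppm.
(a) FC to add: 1.606 − 0.4 = 1.206 mg/L as Cl₂.
(a) Cl₂ equivalent: 1.206 mg/L × 497,000 L = 599.5 g.
(a) Product at 62.3% available Cl: 599.5 / 0.623 = 962.3 g.

(b) Volume: 2340 m³ = 2,340,000 L.
(b) After draining 24% and refilling: 109 × 0.76 + 7 × 0.24 = 84.52 ppm.
(b) Deficit to target: 97 − 84.52 = 12.48 mg/L.
(b) Mass: 12.48 mg/L × 2,340,000 L = 29,200 g cyanuric acid.

(a) 962 g; (b) 29.2 kg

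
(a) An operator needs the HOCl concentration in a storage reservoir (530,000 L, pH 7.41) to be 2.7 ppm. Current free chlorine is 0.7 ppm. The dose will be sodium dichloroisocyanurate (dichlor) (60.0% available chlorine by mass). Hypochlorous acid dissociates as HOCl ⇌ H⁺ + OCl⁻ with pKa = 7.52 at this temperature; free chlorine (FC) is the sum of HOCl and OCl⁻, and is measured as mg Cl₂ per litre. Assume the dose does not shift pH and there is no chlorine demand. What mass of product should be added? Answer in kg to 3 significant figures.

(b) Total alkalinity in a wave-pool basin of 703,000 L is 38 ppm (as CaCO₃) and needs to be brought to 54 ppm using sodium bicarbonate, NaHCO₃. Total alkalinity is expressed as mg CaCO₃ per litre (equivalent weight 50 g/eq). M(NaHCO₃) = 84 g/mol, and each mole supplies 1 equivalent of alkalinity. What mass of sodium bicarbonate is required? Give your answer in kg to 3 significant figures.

(a) [OCl⁻]/[HOCl] = 10^(pH − pKa) = 10^(7.41 − 7.52) = 0.7762; fraction as HOCl = 1/(1 + 0.7762) = 0.563.
(a) Free chlorine required for 2.7 ppm HOCl: 2.7 / 0.563 = 4.796 ppm.
(a) FC to add: 4.796 − 0.7 = 4.096 mg/L as Cl₂.
(a) Cl₂ equivalent: 4.096 mg/L × 530,000 L = 2171 g.
(a) Product at 60.0% available Cl: 2171 / 0.6 = 3618 g.

(b) Alkalinity to add: (54 − 38) = 16 mg/L as CaCO₃ × 703,000 L = 11,250 g as CaCO₃.
(b) Equivalents: 11,250 g ÷ 50 g/eq = 225 eq.
(b) NaHCO₃ supplies 1 eq per mole → 225 mol.
(b) Mass: 225 mol × 84 g/mol = 18,900 g.

(a) 3.62 kg; (b) 18.9 kg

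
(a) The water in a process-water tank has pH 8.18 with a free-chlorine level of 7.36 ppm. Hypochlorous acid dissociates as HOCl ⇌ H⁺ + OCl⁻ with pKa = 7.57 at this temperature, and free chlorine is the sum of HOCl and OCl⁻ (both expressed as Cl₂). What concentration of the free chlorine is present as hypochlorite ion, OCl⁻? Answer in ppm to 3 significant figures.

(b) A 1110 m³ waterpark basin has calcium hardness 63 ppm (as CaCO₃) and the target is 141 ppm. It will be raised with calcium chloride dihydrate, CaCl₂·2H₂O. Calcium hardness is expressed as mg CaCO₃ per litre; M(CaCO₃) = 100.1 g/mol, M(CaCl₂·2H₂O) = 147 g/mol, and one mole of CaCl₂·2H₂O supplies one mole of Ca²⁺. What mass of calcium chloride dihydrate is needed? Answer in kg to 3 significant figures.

(a) 5.91 ppm; (b) 127 kg

(a) [OCl⁻]/[HOCl] = 10^(pH − pKa) = 10^(8.18 − 7.57) = 10^0.61 = 4.074.
(a) Fraction as HOCl = 1 / (1 + 4.074) = 0.1971.
(a) OCl⁻ = (1 − 0.1971) × 7.36 ppm = 5.909 ppm.

(b) Volume: 1110 m³ = 1,110,000 L.
(b) Hardness to add: (141 − 63) = 78 mg/L as CaCO₃ × 1,110,000 L = 86,580 g as CaCO₃.
(b) Moles of Ca²⁺ (1 mol Ca²⁺ ≡ 1 mol CaCO₃): 86,580 / 100.1 g/mol = 864.9 mol.
(b) Mass of CaCl₂·2H₂O: 864.9 × 147 = 127,100 g.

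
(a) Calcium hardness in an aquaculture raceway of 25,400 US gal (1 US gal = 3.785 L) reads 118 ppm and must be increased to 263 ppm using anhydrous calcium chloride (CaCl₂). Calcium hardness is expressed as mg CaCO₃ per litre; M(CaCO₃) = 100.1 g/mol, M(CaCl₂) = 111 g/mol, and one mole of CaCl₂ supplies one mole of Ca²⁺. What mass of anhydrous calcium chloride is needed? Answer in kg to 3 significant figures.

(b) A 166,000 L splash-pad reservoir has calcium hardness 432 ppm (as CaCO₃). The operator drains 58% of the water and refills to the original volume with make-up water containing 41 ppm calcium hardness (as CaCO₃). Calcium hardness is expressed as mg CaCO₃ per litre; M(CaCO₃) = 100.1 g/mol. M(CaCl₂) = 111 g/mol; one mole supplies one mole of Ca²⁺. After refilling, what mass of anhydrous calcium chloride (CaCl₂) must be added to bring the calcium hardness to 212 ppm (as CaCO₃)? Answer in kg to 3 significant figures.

(a) 15.5 kg; (b) 1.25 kg

(a) Volume: 25,400 US gal × 3.785 L/gal = 96,139 L.
(a) Hardness to add: (263 − 118) = 145 mg/L as CaCO₃ × 96,139 L = 13,940 g as CaCO₃.
(a) Moles of Ca²⁺ (1 mol Ca²⁺ ≡ 1 mol CaCO₃): 13,940 / 100.1 g/mol = 139.3 mol.
(a) Mass of CaCl₂: 139.3 × 111 = 15,460 g.

(b) After draining 58% and refilling: 432 × 0.42 + 41 × 0.58 = 205.22 ppm.
(b) Deficit to target: 212 − 205.22 = 6.78 mg/L.
(b) As CaCO₃: 6.78 mg/L × 166,000 L = 1125 g; ÷ 100.1 = 11.24 mol Ca²⁺.
(b) Mass: 11.24 × 111 = 1248 g.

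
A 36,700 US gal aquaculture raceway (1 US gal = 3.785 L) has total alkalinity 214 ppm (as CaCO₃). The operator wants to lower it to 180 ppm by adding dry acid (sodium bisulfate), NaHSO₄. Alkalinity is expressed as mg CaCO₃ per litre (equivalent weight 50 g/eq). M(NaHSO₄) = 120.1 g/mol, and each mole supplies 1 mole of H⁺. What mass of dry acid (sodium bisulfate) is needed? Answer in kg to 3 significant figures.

Volume: 36,700 US gal × 3.785 L/gal = 138,910 L.
Alkalinity to neutralize: (214 − 180) = 34 mg/L as CaCO₃ × 138,910 L = 4723 g as CaCO₃.
Equivalents of H⁺ required: 4723 ÷ 50 g/eq = 94.46 eq = 94.46 mol NaHSO₄.
Mass of NaHSO₄: 94.46 × 120.1 = 11,340 g.

11.3 kg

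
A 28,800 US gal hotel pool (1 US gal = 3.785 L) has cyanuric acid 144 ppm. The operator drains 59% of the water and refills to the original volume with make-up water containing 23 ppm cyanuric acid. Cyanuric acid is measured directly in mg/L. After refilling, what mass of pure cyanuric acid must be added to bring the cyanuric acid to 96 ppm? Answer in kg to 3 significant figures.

2.55 kg

Volume: 28,800 US gal × 3.785 L/gal = 109,008 L.
After draining 59% and refilling: 144 × 0.41 + 23 × 0.59 = 72.61 ppm.
Deficit to target: 96 − 72.61 = 23.39 mg/L.
Mass: 23.39 mg/L × 109,008 L = 2550 g cyanuric acid.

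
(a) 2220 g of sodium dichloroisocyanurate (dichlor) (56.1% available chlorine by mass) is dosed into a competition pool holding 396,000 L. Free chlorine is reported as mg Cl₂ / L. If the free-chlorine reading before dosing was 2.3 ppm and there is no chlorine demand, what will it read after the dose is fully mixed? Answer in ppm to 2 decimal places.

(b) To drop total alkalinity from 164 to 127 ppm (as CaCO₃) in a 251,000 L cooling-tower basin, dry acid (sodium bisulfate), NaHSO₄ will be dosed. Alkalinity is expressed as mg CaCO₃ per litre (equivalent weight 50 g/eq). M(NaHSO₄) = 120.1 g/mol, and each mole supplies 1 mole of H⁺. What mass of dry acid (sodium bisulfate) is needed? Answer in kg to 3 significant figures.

(a) Available chlorine delivered: 2220 g × 0.561 = 1245 g as Cl₂.
(a) Concentration rise: 1245 g / 396,000 L = 3.145 mg/L = 3.15 ppm.
(a) Final FC: 2.3 + 3.15 = 5.45 ppm.

(b) Alkalinity to neutralize: (164 − 127) = 37 mg/L as CaCO₃ × 251,000 L = 9287 g as CaCO₃.
(b) Equivalents of H⁺ required: 9287 ÷ 50 g/eq = 185.7 eq = 185.7 mol NaHSO₄.
(b) Mass of NaHSO₄: 185.7 × 120.1 = 22,310 g.

(a) 5.45 ppm; (b) 22.3 kg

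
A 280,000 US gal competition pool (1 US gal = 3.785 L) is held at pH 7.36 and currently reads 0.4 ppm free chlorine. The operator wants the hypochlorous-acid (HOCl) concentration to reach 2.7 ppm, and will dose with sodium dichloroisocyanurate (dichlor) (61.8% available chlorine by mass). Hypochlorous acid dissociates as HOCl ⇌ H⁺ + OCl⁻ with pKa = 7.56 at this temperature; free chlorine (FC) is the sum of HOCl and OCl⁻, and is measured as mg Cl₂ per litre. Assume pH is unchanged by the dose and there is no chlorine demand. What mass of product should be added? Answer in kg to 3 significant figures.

6.87 kg

Volume: 280,000 US gal × 3.785 L/gal = 1,059,800 L.
[OCl⁻]/[HOCl] = 10^(pH − pKa) = 10^(7.36 − 7.56) = 0.631; fraction as HOCl = 1/(1 + 0.631) = 0.6131.
Free chlorine required for 2.7 ppm HOCl: 2.7 / 0.6131 = 4.404 ppm.
FC to add: 4.404 − 0.4 = 4.004 mg/L as Cl₂.
Cl₂ equivalent: 4.004 mg/L × 1,059,800 L = 4243 g.
Product at 61.8% available Cl: 4243 / 0.618 = 6866 g.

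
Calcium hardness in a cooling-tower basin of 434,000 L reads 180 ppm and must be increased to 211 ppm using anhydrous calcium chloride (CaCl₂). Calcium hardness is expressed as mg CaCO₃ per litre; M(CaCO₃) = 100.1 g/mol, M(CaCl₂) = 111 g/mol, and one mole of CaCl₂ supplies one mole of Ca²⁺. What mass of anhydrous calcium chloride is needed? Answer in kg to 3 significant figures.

Hardness to add: (211 − 180) = 31 mg/L as CaCO₃ × 434,000 L = 13,450 g as CaCO₃.
Moles of Ca²⁺ (1 mol Ca²⁺ ≡ 1 mol CaCO₃): 13,450 / 100.1 g/mol = 134.4 mol.
Mass of CaCl₂: 134.4 × 111 = 14,920 g.

14.9 kg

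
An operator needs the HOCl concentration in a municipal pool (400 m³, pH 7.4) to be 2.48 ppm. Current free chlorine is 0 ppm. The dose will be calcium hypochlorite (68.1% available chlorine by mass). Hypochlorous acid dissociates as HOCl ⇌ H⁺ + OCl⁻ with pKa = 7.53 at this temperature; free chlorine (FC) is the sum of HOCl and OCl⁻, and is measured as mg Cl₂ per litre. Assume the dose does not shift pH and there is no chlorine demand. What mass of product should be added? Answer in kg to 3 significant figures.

Volume: 400 m³ = 400,000 L.
[OCl⁻]/[HOCl] = 10^(pH − pKa) = 10^(7.4 − 7.53) = 0.7413; fraction as HOCl = 1/(1 + 0.7413) = 0.5743.
Free chlorine required for 2.48 ppm HOCl: 2.48 / 0.5743 = 4.318 ppm.
FC to add: 4.318 − 0 = 4.318 mg/L as Cl₂.
Cl₂ equivalent: 4.318 mg/L × 400,000 L = 1727 g.
Product at 68.1% available Cl: 1727 / 0.681 = 2537 g.

2.54 kg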